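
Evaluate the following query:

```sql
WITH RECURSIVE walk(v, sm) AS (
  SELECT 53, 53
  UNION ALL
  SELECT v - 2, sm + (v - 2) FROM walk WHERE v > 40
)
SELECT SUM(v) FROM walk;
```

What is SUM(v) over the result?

368

Base: v=53, sm=53.
Iteration 1: 53 > 40 holds -> v = 53 - 2 = 51, sm = 53 + 51 = 104.
Iteration 2: 51 > 40 holds -> v = 51 - 2 = 49, sm = 104 + 49 = 153.
Iteration 3: 49 > 40 holds -> v = 49 - 2 = 47, sm = 153 + 47 = 200.
Iteration 4: 47 > 40 holds -> v = 47 - 2 = 45, sm = 200 + 45 = 245.
Iteration 5: 45 > 40 holds -> v = 45 - 2 = 43, sm = 245 + 43 = 288.
Iteration 6: 43 > 40 holds -> v = 43 - 2 = 41, sm = 288 + 41 = 329.
Iteration 7: 41 > 40 holds -> v = 41 - 2 = 39, sm = 329 + 39 = 368.
Iteration 8: 39 > 40 fails; recursion stops.
SUM(v) = 53 + 51 + 49 + 47 + 45 + 43 + 41 + 39 = 368.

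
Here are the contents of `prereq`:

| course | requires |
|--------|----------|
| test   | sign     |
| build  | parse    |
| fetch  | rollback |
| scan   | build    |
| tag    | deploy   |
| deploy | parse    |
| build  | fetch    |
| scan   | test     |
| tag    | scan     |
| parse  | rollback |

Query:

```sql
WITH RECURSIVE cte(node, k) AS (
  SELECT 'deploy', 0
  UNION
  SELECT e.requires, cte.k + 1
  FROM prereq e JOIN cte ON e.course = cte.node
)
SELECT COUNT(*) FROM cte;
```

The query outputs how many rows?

Base: (deploy, k=0).
Iteration 1: edges from {deploy} -> (parse, k=1).
Iteration 2: edges from {parse} -> (rollback, k=2).
Iteration 3: no outgoing edges from {rollback}; recursion stops.
Total rows emitted: 3.

3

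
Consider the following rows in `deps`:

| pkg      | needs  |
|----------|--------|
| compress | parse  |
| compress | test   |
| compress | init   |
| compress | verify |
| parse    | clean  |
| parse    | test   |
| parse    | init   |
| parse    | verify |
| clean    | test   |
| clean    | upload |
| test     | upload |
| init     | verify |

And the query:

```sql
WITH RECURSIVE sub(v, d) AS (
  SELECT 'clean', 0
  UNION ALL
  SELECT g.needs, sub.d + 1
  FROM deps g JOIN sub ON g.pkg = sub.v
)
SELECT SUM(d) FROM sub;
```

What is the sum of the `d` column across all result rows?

4

Base: (clean, d=0).
Iteration 1: edges from {clean} -> (test, d=1), (upload, d=1).
Iteration 2: edges from {test,upload} -> (upload, d=2).
Iteration 3: no outgoing edges from {upload}; recursion stops.
SUM(d) = 0 + 1 + 1 + 2 = 4.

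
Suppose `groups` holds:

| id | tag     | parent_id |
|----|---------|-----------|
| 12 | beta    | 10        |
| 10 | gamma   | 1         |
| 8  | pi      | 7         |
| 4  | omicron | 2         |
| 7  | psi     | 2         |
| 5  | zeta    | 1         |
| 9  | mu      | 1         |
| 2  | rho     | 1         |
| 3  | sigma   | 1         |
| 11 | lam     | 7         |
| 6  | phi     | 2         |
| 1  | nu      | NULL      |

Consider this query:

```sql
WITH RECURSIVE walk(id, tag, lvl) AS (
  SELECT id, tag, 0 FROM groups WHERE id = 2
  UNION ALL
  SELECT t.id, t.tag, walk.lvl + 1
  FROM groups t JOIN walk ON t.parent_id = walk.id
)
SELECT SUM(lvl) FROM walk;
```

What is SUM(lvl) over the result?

Base: id=2 (rho) at lvl 0.
Iteration 1: rows with parent_id in {2} -> omicron (id 4, lvl 1), phi (id 6, lvl 1), psi (id 7, lvl 1).
Iteration 2: rows with parent_id in {4,6,7} -> pi (id 8, lvl 2), lam (id 11, lvl 2).
Iteration 3: no rows with parent_id in {8,11}; recursion stops.
SUM(lvl) = 0 + 1 + 1 + 1 + 2 + 2 = 7.

7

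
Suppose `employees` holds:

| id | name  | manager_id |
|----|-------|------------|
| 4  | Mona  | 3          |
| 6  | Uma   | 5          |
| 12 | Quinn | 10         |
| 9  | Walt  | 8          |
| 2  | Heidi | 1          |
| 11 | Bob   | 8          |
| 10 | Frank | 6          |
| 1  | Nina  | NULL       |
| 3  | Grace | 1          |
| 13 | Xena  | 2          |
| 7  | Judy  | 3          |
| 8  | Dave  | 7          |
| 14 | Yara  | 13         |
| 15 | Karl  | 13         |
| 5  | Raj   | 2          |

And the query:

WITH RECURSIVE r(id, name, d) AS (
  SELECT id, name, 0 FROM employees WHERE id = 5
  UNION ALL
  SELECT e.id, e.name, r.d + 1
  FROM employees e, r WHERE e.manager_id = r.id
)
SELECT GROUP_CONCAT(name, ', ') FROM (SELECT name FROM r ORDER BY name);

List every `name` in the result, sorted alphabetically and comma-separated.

Base: id=5 (Raj) at d 0.
Iteration 1: rows with manager_id in {5} -> Uma (id 6, d 1).
Iteration 2: rows with manager_id in {6} -> Frank (id 10, d 2).
Iteration 3: rows with manager_id in {10} -> Quinn (id 12, d 3).
Iteration 4: no rows with manager_id in {12}; recursion stops.

Frank, Quinn, Raj, Uma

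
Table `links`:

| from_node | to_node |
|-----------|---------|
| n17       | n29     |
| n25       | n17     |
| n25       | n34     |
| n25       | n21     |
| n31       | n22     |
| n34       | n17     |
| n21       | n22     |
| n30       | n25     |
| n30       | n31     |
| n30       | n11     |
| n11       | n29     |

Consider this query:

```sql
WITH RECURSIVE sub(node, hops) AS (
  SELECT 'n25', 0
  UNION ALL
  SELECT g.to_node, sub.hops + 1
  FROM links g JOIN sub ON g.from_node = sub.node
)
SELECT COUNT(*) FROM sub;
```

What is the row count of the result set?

8

Base: (n25, hops=0).
Iteration 1: edges from {n25} -> (n17, hops=1), (n21, hops=1), (n34, hops=1).
Iteration 2: edges from {n17,n21,n34} -> (n17, hops=2), (n22, hops=2), (n29, hops=2).
Iteration 3: edges from {n17,n22,n29} -> (n29, hops=3).
Iteration 4: no outgoing edges from {n29}; recursion stops.
Total rows emitted: 8.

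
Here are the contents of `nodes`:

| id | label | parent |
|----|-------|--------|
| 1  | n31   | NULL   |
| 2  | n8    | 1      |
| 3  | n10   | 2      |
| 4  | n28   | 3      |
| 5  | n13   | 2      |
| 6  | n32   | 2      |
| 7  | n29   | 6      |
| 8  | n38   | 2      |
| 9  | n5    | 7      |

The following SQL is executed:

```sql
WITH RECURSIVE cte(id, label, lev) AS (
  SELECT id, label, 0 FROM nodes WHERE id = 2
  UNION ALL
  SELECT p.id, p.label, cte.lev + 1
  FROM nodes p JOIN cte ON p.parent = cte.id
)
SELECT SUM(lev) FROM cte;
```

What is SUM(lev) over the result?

11

Base: id=2 (n8) at lev 0.
Iteration 1: rows with parent in {2} -> n10 (id 3, lev 1), n13 (id 5, lev 1), n32 (id 6, lev 1), n38 (id 8, lev 1).
Iteration 2: rows with parent in {3,5,6,8} -> n28 (id 4, lev 2), n29 (id 7, lev 2).
Iteration 3: rows with parent in {4,7} -> n5 (id 9, lev 3).
Iteration 4: no rows with parent in {9}; recursion stops.
SUM(lev) = 0 + 1 + 1 + 1 + 1 + 2 + 2 + 3 = 11.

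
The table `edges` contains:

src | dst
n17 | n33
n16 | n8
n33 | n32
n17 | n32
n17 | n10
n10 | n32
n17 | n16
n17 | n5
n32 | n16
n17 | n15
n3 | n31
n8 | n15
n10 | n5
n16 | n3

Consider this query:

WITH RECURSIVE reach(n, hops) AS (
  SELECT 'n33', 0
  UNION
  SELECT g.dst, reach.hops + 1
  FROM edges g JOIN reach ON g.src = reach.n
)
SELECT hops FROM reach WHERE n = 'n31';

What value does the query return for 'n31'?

4

Base: (n33, hops=0).
Iteration 1: edges from {n33} -> (n32, hops=1).
Iteration 2: edges from {n32} -> (n16, hops=2).
Iteration 3: edges from {n16} -> (n3, hops=3), (n8, hops=3).
Iteration 4: edges from {n3,n8} -> (n15, hops=4), (n31, hops=4).
Iteration 5: no outgoing edges from {n15,n31}; recursion stops.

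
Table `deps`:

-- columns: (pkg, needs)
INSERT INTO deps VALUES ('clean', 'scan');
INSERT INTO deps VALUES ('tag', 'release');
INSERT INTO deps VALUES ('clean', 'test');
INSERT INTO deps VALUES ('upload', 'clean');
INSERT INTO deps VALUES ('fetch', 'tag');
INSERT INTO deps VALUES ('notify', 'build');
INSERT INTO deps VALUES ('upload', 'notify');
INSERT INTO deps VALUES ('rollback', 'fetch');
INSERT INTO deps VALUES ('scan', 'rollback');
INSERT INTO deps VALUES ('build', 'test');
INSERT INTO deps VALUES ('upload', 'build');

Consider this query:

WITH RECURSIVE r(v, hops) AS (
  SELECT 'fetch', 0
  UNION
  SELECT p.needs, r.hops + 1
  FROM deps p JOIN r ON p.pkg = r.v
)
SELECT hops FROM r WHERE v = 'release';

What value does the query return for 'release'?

2

Base: (fetch, hops=0).
Iteration 1: edges from {fetch} -> (tag, hops=1).
Iteration 2: edges from {tag} -> (release, hops=2).
Iteration 3: no outgoing edges from {release}; recursion stops.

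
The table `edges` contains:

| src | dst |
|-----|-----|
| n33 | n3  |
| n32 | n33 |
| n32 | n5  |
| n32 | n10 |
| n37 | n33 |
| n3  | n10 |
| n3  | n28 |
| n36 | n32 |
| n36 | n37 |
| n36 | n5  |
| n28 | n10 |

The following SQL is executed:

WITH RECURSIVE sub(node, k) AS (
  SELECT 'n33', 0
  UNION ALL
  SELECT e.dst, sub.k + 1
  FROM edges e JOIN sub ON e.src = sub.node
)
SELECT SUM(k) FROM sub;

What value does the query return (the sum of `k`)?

Base: (n33, k=0).
Iteration 1: edges from {n33} -> (n3, k=1).
Iteration 2: edges from {n3} -> (n10, k=2), (n28, k=2).
Iteration 3: edges from {n10,n28} -> (n10, k=3).
Iteration 4: no outgoing edges from {n10}; recursion stops.
SUM(k) = 0 + 1 + 2 + 2 + 3 = 8.

8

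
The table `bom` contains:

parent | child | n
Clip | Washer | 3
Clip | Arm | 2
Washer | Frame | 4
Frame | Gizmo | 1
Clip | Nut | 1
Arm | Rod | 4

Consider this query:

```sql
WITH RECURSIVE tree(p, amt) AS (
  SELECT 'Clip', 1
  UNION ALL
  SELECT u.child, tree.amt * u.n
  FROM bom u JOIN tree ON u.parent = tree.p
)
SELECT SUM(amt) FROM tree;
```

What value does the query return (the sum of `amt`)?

Base: (Clip, amt=1).
Iteration 1: components of {Clip} -> Arm = 1*2 = 2, Nut = 1*1 = 1, Washer = 1*3 = 3.
Iteration 2: components of {Arm,Nut,Washer} -> Frame = 3*4 = 12, Rod = 2*4 = 8.
Iteration 3: components of {Frame,Rod} -> Gizmo = 12*1 = 12.
Iteration 4: no further components; recursion stops.
SUM(amt) = 1 + 3 + 2 + 1 + 12 + 8 + 12 = 39.

39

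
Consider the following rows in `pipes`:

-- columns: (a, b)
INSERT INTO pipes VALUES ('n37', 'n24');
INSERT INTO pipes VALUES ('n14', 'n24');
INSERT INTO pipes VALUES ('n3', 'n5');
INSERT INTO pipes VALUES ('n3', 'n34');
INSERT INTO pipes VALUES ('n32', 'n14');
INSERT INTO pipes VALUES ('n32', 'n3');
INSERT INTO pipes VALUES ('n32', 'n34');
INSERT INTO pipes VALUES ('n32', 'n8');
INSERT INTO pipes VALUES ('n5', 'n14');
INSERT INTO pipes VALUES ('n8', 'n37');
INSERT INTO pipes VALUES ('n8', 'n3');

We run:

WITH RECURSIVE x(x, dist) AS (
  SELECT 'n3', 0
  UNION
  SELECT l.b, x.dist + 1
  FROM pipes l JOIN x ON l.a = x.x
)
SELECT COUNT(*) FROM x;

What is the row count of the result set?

5

Base: (n3, dist=0).
Iteration 1: edges from {n3} -> (n34, dist=1), (n5, dist=1).
Iteration 2: edges from {n34,n5} -> (n14, dist=2).
Iteration 3: edges from {n14} -> (n24, dist=3).
Iteration 4: no outgoing edges from {n24}; recursion stops.
Total rows emitted: 5.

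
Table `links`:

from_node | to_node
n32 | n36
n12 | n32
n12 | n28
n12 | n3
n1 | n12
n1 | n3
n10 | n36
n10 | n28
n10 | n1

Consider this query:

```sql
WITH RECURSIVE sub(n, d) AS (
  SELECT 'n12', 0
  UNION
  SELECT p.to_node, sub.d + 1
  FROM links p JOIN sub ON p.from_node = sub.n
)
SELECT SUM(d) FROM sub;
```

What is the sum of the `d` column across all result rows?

5

Base: (n12, d=0).
Iteration 1: edges from {n12} -> (n28, d=1), (n3, d=1), (n32, d=1).
Iteration 2: edges from {n28,n3,n32} -> (n36, d=2).
Iteration 3: no outgoing edges from {n36}; recursion stops.
SUM(d) = 0 + 1 + 1 + 1 + 2 = 5.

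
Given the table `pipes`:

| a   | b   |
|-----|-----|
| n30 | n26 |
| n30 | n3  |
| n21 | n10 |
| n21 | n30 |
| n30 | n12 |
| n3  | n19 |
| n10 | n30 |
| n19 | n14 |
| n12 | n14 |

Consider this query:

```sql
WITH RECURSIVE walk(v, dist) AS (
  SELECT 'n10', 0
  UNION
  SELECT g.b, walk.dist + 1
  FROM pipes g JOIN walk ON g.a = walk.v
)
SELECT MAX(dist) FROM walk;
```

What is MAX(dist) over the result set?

4

Base: (n10, dist=0).
Iteration 1: edges from {n10} -> (n30, dist=1).
Iteration 2: edges from {n30} -> (n12, dist=2), (n26, dist=2), (n3, dist=2).
Iteration 3: edges from {n12,n26,n3} -> (n14, dist=3), (n19, dist=3).
Iteration 4: edges from {n14,n19} -> (n14, dist=4).
Iteration 5: no outgoing edges from {n14}; recursion stops.
dist values: 0, 1, 2, 2, 2, 3, 3, 4; the maximum is 4.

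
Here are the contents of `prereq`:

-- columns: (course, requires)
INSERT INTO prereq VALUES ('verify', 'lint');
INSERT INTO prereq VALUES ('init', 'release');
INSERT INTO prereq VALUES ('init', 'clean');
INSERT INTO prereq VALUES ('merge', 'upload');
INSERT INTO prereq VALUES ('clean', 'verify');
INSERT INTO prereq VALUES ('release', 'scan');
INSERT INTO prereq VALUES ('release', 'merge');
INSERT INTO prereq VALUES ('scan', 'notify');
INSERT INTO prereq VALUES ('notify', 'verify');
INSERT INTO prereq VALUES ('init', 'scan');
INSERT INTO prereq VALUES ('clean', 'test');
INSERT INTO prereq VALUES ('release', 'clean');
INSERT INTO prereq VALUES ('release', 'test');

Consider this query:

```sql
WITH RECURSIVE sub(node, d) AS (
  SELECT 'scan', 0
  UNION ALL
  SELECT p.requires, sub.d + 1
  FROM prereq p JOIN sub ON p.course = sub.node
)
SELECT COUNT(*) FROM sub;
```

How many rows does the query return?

4

Base: (scan, d=0).
Iteration 1: edges from {scan} -> (notify, d=1).
Iteration 2: edges from {notify} -> (verify, d=2).
Iteration 3: edges from {verify} -> (lint, d=3).
Iteration 4: no outgoing edges from {lint}; recursion stops.
Total rows emitted: 4.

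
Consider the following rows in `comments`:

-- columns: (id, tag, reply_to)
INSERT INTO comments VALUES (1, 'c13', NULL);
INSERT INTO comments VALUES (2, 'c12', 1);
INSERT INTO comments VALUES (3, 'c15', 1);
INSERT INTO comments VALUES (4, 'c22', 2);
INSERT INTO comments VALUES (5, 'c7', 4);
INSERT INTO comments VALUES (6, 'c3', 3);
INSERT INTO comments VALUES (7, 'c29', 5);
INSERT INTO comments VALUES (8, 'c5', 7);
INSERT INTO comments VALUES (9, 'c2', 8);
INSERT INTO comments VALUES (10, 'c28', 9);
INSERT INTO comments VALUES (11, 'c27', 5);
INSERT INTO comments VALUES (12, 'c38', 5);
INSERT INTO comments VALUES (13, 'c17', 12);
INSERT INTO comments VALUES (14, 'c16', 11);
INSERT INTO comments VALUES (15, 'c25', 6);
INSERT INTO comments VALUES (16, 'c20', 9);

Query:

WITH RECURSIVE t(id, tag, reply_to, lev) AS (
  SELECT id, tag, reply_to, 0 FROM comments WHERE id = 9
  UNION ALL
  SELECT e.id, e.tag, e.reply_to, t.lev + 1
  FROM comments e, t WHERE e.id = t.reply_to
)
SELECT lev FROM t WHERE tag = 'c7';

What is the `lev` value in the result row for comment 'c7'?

3

Base: id=9 (c2), reply_to=8, lev 0.
Iteration 1: join on id=8 -> c5 (id 8, reply_to=7, lev 1).
Iteration 2: join on id=7 -> c29 (id 7, reply_to=5, lev 2).
Iteration 3: join on id=5 -> c7 (id 5, reply_to=4, lev 3).
Iteration 4: join on id=4 -> c22 (id 4, reply_to=2, lev 4).
Iteration 5: join on id=2 -> c12 (id 2, reply_to=1, lev 5).
Iteration 6: join on id=1 -> c13 (id 1, reply_to=NULL, lev 6).
Iteration 7: reply_to is NULL; no match; recursion stops.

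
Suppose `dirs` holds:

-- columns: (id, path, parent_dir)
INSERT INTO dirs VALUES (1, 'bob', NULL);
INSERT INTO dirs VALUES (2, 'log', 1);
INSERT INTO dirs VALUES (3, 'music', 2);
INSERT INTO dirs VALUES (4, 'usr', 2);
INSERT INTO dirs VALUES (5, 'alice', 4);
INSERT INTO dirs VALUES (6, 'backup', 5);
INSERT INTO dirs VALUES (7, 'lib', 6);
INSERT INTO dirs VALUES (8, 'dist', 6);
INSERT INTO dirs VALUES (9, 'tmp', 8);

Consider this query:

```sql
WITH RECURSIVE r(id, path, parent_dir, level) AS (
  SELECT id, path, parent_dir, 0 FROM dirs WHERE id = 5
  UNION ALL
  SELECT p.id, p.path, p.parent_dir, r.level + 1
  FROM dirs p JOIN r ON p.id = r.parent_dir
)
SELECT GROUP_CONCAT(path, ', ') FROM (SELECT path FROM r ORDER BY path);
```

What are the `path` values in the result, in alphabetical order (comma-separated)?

alice, bob, log, usr

Base: id=5 (alice), parent_dir=4, level 0.
Iteration 1: join on id=4 -> usr (id 4, parent_dir=2, level 1).
Iteration 2: join on id=2 -> log (id 2, parent_dir=1, level 2).
Iteration 3: join on id=1 -> bob (id 1, parent_dir=NULL, level 3).
Iteration 4: parent_dir is NULL; no match; recursion stops.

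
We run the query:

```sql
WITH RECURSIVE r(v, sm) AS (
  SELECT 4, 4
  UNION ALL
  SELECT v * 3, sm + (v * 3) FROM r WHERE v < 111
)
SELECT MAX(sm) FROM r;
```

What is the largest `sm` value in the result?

Base: v=4, sm=4.
Iteration 1: 4 < 111 holds -> v = 4 * 3 = 12, sm = 4 + 12 = 16.
Iteration 2: 12 < 111 holds -> v = 12 * 3 = 36, sm = 16 + 36 = 52.
Iteration 3: 36 < 111 holds -> v = 36 * 3 = 108, sm = 52 + 108 = 160.
Iteration 4: 108 < 111 holds -> v = 108 * 3 = 324, sm = 160 + 324 = 484.
Iteration 5: 324 < 111 fails; recursion stops.
sm values: 4, 16, 52, 160, 484; the maximum is 484.

484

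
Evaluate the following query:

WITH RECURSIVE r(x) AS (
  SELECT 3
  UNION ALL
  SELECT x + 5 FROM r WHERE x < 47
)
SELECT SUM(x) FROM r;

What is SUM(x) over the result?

255

Base: x=3.
Iteration 1: 3 < 47 holds -> x = 3 + 5 = 8.
Iteration 2: 8 < 47 holds -> x = 8 + 5 = 13.
Iteration 3: 13 < 47 holds -> x = 13 + 5 = 18.
Iteration 4: 18 < 47 holds -> x = 18 + 5 = 23.
Iteration 5: 23 < 47 holds -> x = 23 + 5 = 28.
Iteration 6: 28 < 47 holds -> x = 28 + 5 = 33.
Iteration 7: 33 < 47 holds -> x = 33 + 5 = 38.
Iteration 8: 38 < 47 holds -> x = 38 + 5 = 43.
Iteration 9: 43 < 47 holds -> x = 43 + 5 = 48.
Iteration 10: 48 < 47 fails; recursion stops.
SUM(x) = 3 + 8 + 13 + 18 + 23 + 28 + 33 + 38 + 43 + 48 = 255.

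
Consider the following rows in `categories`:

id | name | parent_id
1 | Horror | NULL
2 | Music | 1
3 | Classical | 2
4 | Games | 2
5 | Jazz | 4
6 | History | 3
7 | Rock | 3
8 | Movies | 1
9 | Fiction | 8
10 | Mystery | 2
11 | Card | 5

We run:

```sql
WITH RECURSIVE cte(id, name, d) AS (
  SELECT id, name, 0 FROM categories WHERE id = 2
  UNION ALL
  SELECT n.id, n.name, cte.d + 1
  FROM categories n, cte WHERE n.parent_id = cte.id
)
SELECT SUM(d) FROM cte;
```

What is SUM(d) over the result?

Base: id=2 (Music) at d 0.
Iteration 1: rows with parent_id in {2} -> Classical (id 3, d 1), Games (id 4, d 1), Mystery (id 10, d 1).
Iteration 2: rows with parent_id in {3,4,10} -> Jazz (id 5, d 2), History (id 6, d 2), Rock (id 7, d 2).
Iteration 3: rows with parent_id in {5,6,7} -> Card (id 11, d 3).
Iteration 4: no rows with parent_id in {11}; recursion stops.
SUM(d) = 0 + 1 + 1 + 1 + 2 + 2 + 2 + 3 = 12.

12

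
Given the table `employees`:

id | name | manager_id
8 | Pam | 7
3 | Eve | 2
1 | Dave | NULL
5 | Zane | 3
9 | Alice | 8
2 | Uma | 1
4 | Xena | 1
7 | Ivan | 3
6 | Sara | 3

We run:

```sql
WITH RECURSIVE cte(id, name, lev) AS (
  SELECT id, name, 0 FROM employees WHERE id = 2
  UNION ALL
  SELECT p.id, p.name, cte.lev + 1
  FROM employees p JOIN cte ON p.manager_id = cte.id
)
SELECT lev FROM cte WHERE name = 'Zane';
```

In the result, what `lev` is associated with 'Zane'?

Base: id=2 (Uma) at lev 0.
Iteration 1: rows with manager_id in {2} -> Eve (id 3, lev 1).
Iteration 2: rows with manager_id in {3} -> Zane (id 5, lev 2), Sara (id 6, lev 2), Ivan (id 7, lev 2).
Iteration 3: rows with manager_id in {5,6,7} -> Pam (id 8, lev 3).
Iteration 4: rows with manager_id in {8} -> Alice (id 9, lev 4).
Iteration 5: no rows with manager_id in {9}; recursion stops.

2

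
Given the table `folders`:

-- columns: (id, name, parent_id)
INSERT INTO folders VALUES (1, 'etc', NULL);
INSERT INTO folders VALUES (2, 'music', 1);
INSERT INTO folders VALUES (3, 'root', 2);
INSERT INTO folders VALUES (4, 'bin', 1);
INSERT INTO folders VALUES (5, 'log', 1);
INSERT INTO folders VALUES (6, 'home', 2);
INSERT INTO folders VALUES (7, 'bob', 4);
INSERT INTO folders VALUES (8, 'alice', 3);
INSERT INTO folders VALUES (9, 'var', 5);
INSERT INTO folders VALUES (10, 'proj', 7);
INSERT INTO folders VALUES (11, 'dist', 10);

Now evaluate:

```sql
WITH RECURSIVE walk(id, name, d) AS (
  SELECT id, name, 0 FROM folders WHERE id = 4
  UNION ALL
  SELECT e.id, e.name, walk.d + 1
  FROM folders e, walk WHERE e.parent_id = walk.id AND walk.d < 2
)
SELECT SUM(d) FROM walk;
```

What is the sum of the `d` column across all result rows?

Base: id=4 (bin) at d 0.
Iteration 1: rows with parent_id in {4} -> bob (id 7, d 1).
Iteration 2: rows with parent_id in {7} -> proj (id 10, d 2).
Iteration 3: d < 2 fails for all current rows; recursion stops.
SUM(d) = 0 + 1 + 2 = 3.

3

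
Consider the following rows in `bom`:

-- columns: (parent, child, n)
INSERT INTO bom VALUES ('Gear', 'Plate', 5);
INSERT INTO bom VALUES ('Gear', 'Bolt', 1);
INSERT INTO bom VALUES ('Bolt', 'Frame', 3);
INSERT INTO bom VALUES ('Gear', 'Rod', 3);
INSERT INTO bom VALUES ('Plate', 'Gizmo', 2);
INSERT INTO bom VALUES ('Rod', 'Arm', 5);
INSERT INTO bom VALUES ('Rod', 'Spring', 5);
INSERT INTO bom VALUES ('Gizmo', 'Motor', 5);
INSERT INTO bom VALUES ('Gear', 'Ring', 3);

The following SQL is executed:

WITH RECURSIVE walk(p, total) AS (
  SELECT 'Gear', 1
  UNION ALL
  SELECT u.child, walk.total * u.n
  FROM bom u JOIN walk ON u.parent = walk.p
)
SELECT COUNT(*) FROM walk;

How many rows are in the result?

Base: (Gear, total=1).
Iteration 1: components of {Gear} -> Bolt = 1*1 = 1, Plate = 1*5 = 5, Ring = 1*3 = 3, Rod = 1*3 = 3.
Iteration 2: components of {Bolt,Plate,Ring,Rod} -> Arm = 3*5 = 15, Frame = 1*3 = 3, Gizmo = 5*2 = 10, Spring = 3*5 = 15.
Iteration 3: components of {Arm,Frame,Gizmo,Spring} -> Motor = 10*5 = 50.
Iteration 4: no further components; recursion stops.
Total rows emitted: 10.

10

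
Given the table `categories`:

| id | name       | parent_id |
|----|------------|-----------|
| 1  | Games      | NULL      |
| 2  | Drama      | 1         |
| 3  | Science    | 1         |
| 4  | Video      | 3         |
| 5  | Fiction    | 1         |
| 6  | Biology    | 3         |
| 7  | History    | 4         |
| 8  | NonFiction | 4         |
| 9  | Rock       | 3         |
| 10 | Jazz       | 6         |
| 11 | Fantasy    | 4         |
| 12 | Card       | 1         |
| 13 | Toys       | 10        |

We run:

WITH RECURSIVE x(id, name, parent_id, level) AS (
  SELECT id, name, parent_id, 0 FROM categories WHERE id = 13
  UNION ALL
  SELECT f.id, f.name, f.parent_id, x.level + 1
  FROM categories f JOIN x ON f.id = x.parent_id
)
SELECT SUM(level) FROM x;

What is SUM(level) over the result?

Base: id=13 (Toys), parent_id=10, level 0.
Iteration 1: join on id=10 -> Jazz (id 10, parent_id=6, level 1).
Iteration 2: join on id=6 -> Biology (id 6, parent_id=3, level 2).
Iteration 3: join on id=3 -> Science (id 3, parent_id=1, level 3).
Iteration 4: join on id=1 -> Games (id 1, parent_id=NULL, level 4).
Iteration 5: parent_id is NULL; no match; recursion stops.
SUM(level) = 0 + 1 + 2 + 3 + 4 = 10.

10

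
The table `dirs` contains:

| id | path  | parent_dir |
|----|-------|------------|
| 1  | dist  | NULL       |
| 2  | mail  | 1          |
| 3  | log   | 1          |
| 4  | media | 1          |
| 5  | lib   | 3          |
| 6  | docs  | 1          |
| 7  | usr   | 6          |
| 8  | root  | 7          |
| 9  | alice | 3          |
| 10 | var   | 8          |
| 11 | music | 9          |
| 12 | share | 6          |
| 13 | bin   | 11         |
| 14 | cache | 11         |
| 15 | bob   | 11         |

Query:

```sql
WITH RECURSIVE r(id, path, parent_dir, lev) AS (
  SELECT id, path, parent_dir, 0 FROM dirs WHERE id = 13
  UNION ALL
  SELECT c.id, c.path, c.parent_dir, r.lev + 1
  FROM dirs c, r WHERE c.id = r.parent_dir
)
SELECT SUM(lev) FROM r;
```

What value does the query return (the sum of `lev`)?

Base: id=13 (bin), parent_dir=11, lev 0.
Iteration 1: join on id=11 -> music (id 11, parent_dir=9, lev 1).
Iteration 2: join on id=9 -> alice (id 9, parent_dir=3, lev 2).
Iteration 3: join on id=3 -> log (id 3, parent_dir=1, lev 3).
Iteration 4: join on id=1 -> dist (id 1, parent_dir=NULL, lev 4).
Iteration 5: parent_dir is NULL; no match; recursion stops.
SUM(lev) = 0 + 1 + 2 + 3 + 4 = 10.

10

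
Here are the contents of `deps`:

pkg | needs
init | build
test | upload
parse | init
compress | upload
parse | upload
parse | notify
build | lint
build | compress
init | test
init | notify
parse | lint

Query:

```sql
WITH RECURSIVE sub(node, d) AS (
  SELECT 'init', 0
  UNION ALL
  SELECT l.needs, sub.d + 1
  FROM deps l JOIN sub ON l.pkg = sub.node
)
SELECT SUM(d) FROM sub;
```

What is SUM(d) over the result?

Base: (init, d=0).
Iteration 1: edges from {init} -> (build, d=1), (notify, d=1), (test, d=1).
Iteration 2: edges from {build,notify,test} -> (compress, d=2), (lint, d=2), (upload, d=2).
Iteration 3: edges from {compress,lint,upload} -> (upload, d=3).
Iteration 4: no outgoing edges from {upload}; recursion stops.
SUM(d) = 0 + 1 + 1 + 1 + 2 + 2 + 2 + 3 = 12.

12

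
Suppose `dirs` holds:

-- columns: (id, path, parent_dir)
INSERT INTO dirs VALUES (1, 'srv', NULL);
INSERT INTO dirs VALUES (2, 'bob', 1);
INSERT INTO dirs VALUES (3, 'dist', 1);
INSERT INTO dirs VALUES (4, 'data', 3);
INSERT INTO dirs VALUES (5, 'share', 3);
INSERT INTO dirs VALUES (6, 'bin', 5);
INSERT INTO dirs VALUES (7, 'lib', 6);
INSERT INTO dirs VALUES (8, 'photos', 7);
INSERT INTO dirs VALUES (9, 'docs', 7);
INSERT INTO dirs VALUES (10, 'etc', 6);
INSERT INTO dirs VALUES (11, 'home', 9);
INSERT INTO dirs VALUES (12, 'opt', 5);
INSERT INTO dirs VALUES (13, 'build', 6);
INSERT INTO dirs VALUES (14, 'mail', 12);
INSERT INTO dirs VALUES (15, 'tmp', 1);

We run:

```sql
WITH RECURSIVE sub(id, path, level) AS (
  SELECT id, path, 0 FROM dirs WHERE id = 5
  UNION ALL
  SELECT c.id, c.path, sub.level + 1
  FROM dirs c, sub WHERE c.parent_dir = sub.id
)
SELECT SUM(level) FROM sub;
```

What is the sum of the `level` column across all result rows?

Base: id=5 (share) at level 0.
Iteration 1: rows with parent_dir in {5} -> bin (id 6, level 1), opt (id 12, level 1).
Iteration 2: rows with parent_dir in {6,12} -> lib (id 7, level 2), etc (id 10, level 2), build (id 13, level 2), mail (id 14, level 2).
Iteration 3: rows with parent_dir in {7,10,13,14} -> photos (id 8, level 3), docs (id 9, level 3).
Iteration 4: rows with parent_dir in {8,9} -> home (id 11, level 4).
Iteration 5: no rows with parent_dir in {11}; recursion stops.
SUM(level) = 0 + 1 + 1 + 2 + 2 + 2 + 2 + 3 + 3 + 4 = 20.

20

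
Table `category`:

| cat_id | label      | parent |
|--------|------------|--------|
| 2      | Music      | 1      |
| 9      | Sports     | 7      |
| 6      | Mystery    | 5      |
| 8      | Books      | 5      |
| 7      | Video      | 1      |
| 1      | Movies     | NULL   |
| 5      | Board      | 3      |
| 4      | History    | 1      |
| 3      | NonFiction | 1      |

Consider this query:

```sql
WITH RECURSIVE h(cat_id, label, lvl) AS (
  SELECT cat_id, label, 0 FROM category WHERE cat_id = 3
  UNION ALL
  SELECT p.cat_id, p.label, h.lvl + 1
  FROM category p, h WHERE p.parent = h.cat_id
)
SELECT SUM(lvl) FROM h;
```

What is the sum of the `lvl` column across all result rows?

Base: cat_id=3 (NonFiction) at lvl 0.
Iteration 1: rows with parent in {3} -> Board (id 5, lvl 1).
Iteration 2: rows with parent in {5} -> Mystery (id 6, lvl 2), Books (id 8, lvl 2).
Iteration 3: no rows with parent in {6,8}; recursion stops.
SUM(lvl) = 0 + 1 + 2 + 2 = 5.

5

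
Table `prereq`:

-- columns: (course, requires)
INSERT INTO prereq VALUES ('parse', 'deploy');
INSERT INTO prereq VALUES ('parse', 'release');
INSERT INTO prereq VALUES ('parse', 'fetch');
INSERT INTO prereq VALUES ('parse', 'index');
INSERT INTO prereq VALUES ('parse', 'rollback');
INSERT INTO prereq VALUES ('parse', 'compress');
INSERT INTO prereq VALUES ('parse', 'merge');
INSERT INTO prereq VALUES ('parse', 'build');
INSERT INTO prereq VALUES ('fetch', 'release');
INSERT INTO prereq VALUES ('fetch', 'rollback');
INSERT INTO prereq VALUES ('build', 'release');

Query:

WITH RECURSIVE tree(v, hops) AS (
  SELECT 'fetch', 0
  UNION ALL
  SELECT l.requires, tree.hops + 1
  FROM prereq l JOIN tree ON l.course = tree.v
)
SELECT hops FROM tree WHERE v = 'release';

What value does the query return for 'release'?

Base: (fetch, hops=0).
Iteration 1: edges from {fetch} -> (release, hops=1), (rollback, hops=1).
Iteration 2: no outgoing edges from {release,rollback}; recursion stops.

1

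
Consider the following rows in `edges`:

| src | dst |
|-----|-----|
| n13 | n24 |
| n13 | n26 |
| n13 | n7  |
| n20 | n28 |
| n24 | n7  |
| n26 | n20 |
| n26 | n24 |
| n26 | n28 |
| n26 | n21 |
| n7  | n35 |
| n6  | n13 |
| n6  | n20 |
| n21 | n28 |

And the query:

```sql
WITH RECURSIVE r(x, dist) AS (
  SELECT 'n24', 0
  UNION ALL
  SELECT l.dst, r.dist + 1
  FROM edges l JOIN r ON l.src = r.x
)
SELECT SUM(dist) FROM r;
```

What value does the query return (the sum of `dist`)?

3

Base: (n24, dist=0).
Iteration 1: edges from {n24} -> (n7, dist=1).
Iteration 2: edges from {n7} -> (n35, dist=2).
Iteration 3: no outgoing edges from {n35}; recursion stops.
SUM(dist) = 0 + 1 + 2 = 3.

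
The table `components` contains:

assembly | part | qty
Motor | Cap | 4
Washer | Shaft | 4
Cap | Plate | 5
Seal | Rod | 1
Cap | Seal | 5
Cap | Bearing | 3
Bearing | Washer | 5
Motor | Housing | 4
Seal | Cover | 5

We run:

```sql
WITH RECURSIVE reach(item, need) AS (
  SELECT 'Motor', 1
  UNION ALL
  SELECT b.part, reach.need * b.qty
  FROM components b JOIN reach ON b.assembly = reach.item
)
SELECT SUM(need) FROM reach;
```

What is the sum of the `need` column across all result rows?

481

Base: (Motor, need=1).
Iteration 1: components of {Motor} -> Cap = 1*4 = 4, Housing = 1*4 = 4.
Iteration 2: components of {Cap,Housing} -> Bearing = 4*3 = 12, Plate = 4*5 = 20, Seal = 4*5 = 20.
Iteration 3: components of {Bearing,Plate,Seal} -> Cover = 20*5 = 100, Rod = 20*1 = 20, Washer = 12*5 = 60.
Iteration 4: components of {Cover,Rod,Washer} -> Shaft = 60*4 = 240.
Iteration 5: no further components; recursion stops.
SUM(need) = 1 + 4 + 4 + 12 + 20 + 20 + 60 + 20 + 100 + 240 = 481.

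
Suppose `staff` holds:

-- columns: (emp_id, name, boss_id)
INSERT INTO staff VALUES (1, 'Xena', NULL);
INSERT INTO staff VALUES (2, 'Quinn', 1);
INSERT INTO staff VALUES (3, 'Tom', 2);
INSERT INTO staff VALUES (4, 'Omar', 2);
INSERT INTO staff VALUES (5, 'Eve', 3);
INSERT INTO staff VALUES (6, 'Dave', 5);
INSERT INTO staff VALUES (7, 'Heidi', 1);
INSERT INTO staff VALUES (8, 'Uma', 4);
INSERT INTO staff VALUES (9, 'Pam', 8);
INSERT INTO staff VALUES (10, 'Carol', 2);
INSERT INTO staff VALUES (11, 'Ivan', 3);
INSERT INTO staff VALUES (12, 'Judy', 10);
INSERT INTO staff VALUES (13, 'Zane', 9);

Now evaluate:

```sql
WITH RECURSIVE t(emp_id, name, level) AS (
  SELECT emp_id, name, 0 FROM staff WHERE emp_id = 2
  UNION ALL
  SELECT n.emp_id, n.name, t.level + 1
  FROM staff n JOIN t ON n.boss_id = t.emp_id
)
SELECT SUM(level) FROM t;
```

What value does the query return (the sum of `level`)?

21

Base: emp_id=2 (Quinn) at level 0.
Iteration 1: rows with boss_id in {2} -> Tom (id 3, level 1), Omar (id 4, level 1), Carol (id 10, level 1).
Iteration 2: rows with boss_id in {3,4,10} -> Eve (id 5, level 2), Uma (id 8, level 2), Ivan (id 11, level 2), Judy (id 12, level 2).
Iteration 3: rows with boss_id in {5,8,11,12} -> Dave (id 6, level 3), Pam (id 9, level 3).
Iteration 4: rows with boss_id in {6,9} -> Zane (id 13, level 4).
Iteration 5: no rows with boss_id in {13}; recursion stops.
SUM(level) = 0 + 1 + 1 + 1 + 2 + 2 + 2 + 2 + 3 + 3 + 4 = 21.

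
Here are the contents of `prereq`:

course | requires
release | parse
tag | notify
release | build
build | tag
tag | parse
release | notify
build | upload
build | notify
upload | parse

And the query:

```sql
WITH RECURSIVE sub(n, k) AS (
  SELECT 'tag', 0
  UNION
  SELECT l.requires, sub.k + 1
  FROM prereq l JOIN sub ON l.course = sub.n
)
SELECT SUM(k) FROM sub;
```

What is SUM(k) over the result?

2

Base: (tag, k=0).
Iteration 1: edges from {tag} -> (notify, k=1), (parse, k=1).
Iteration 2: no outgoing edges from {notify,parse}; recursion stops.
SUM(k) = 0 + 1 + 1 = 2.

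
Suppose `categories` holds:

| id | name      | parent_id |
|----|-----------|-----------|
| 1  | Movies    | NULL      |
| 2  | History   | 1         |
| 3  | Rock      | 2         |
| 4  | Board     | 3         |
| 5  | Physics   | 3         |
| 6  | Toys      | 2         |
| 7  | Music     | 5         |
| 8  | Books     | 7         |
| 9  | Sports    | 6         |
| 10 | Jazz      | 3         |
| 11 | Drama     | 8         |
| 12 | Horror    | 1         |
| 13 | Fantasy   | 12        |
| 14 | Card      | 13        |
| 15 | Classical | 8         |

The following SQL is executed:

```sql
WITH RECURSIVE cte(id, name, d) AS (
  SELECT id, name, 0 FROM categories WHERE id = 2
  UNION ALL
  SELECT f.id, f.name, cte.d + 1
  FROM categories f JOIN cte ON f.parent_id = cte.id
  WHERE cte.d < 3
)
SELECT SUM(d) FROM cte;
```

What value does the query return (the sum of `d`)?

Base: id=2 (History) at d 0.
Iteration 1: rows with parent_id in {2} -> Rock (id 3, d 1), Toys (id 6, d 1).
Iteration 2: rows with parent_id in {3,6} -> Board (id 4, d 2), Physics (id 5, d 2), Sports (id 9, d 2), Jazz (id 10, d 2).
Iteration 3: rows with parent_id in {4,5,9,10} -> Music (id 7, d 3).
Iteration 4: d < 3 fails for all current rows; recursion stops.
SUM(d) = 0 + 1 + 1 + 2 + 2 + 2 + 2 + 3 = 13.

13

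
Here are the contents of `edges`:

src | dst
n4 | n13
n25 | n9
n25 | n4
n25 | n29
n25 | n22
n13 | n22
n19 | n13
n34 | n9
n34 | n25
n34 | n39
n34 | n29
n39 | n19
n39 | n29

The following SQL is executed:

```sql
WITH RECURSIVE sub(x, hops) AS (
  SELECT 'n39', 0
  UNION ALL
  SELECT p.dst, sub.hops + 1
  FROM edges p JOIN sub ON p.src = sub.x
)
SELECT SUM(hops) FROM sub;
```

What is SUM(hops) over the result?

Base: (n39, hops=0).
Iteration 1: edges from {n39} -> (n19, hops=1), (n29, hops=1).
Iteration 2: edges from {n19,n29} -> (n13, hops=2).
Iteration 3: edges from {n13} -> (n22, hops=3).
Iteration 4: no outgoing edges from {n22}; recursion stops.
SUM(hops) = 0 + 1 + 1 + 2 + 3 = 7.

7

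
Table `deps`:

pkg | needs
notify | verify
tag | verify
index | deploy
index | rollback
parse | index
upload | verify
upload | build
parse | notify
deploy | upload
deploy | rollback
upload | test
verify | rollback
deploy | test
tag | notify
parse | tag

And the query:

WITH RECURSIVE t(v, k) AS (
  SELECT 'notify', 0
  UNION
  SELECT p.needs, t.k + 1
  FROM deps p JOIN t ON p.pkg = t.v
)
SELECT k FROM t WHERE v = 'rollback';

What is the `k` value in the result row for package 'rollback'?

2

Base: (notify, k=0).
Iteration 1: edges from {notify} -> (verify, k=1).
Iteration 2: edges from {verify} -> (rollback, k=2).
Iteration 3: no outgoing edges from {rollback}; recursion stops.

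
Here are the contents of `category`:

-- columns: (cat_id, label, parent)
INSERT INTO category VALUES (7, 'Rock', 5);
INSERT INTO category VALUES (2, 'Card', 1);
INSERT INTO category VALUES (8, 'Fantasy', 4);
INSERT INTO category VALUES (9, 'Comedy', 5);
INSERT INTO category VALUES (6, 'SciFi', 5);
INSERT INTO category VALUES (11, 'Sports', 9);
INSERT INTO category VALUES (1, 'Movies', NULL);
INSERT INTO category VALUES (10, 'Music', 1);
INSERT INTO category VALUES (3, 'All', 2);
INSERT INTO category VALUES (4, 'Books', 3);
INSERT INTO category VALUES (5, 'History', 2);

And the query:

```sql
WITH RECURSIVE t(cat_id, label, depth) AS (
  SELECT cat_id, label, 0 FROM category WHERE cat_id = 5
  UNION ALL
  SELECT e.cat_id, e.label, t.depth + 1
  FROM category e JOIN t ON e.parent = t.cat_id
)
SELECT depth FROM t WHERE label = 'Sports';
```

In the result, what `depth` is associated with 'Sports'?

2

Base: cat_id=5 (History) at depth 0.
Iteration 1: rows with parent in {5} -> SciFi (id 6, depth 1), Rock (id 7, depth 1), Comedy (id 9, depth 1).
Iteration 2: rows with parent in {6,7,9} -> Sports (id 11, depth 2).
Iteration 3: no rows with parent in {11}; recursion stops.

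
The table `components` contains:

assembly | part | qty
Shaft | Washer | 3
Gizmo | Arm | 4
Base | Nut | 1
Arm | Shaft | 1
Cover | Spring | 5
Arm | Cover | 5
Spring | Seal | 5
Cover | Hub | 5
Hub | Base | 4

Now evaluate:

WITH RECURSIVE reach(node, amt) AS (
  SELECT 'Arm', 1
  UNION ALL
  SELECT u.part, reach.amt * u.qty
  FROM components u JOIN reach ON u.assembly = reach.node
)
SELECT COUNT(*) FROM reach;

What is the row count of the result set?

Base: (Arm, amt=1).
Iteration 1: components of {Arm} -> Cover = 1*5 = 5, Shaft = 1*1 = 1.
Iteration 2: components of {Cover,Shaft} -> Hub = 5*5 = 25, Spring = 5*5 = 25, Washer = 1*3 = 3.
Iteration 3: components of {Hub,Spring,Washer} -> Base = 25*4 = 100, Seal = 25*5 = 125.
Iteration 4: components of {Base,Seal} -> Nut = 100*1 = 100.
Iteration 5: no further components; recursion stops.
Total rows emitted: 9.

9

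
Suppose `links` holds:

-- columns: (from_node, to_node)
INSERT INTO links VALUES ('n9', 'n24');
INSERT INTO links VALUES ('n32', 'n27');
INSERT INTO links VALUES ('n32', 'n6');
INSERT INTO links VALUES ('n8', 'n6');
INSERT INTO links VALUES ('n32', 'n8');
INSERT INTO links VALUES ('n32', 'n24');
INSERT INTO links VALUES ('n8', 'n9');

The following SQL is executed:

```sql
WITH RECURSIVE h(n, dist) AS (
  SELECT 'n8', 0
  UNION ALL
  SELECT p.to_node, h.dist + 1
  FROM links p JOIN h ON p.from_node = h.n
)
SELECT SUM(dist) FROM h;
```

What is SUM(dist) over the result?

4

Base: (n8, dist=0).
Iteration 1: edges from {n8} -> (n6, dist=1), (n9, dist=1).
Iteration 2: edges from {n6,n9} -> (n24, dist=2).
Iteration 3: no outgoing edges from {n24}; recursion stops.
SUM(dist) = 0 + 1 + 1 + 2 = 4.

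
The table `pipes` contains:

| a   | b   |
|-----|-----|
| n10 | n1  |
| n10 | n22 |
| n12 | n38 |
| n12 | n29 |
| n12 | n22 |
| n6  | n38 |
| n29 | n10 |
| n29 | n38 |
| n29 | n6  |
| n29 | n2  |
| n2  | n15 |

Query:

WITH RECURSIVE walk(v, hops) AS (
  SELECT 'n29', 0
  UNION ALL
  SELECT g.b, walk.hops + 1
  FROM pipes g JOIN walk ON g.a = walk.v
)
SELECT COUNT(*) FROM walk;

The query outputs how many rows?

9

Base: (n29, hops=0).
Iteration 1: edges from {n29} -> (n10, hops=1), (n2, hops=1), (n38, hops=1), (n6, hops=1).
Iteration 2: edges from {n10,n2,n38,n6} -> (n1, hops=2), (n15, hops=2), (n22, hops=2), (n38, hops=2).
Iteration 3: no outgoing edges from {n1,n15,n22,n38}; recursion stops.
Total rows emitted: 9.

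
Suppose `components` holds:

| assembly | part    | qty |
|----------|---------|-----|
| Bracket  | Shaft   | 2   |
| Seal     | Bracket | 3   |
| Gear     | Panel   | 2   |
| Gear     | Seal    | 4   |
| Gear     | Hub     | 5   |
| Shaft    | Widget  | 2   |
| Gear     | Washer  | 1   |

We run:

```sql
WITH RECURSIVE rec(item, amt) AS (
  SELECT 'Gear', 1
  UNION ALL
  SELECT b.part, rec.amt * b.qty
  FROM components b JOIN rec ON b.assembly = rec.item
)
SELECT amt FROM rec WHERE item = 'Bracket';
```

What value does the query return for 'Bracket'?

12

Base: (Gear, amt=1).
Iteration 1: components of {Gear} -> Hub = 1*5 = 5, Panel = 1*2 = 2, Seal = 1*4 = 4, Washer = 1*1 = 1.
Iteration 2: components of {Hub,Panel,Seal,Washer} -> Bracket = 4*3 = 12.
Iteration 3: components of {Bracket} -> Shaft = 12*2 = 24.
Iteration 4: components of {Shaft} -> Widget = 24*2 = 48.
Iteration 5: no further components; recursion stops.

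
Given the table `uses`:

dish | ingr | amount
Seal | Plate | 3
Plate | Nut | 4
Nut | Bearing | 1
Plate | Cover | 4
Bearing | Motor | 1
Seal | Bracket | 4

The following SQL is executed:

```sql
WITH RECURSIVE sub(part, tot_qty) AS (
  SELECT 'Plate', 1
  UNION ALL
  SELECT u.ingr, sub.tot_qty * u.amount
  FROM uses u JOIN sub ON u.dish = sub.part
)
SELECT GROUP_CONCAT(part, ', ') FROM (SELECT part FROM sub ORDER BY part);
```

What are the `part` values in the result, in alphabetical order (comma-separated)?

Base: (Plate, tot_qty=1).
Iteration 1: components of {Plate} -> Cover = 1*4 = 4, Nut = 1*4 = 4.
Iteration 2: components of {Cover,Nut} -> Bearing = 4*1 = 4.
Iteration 3: components of {Bearing} -> Motor = 4*1 = 4.
Iteration 4: no further components; recursion stops.

Bearing, Cover, Motor, Nut, Plate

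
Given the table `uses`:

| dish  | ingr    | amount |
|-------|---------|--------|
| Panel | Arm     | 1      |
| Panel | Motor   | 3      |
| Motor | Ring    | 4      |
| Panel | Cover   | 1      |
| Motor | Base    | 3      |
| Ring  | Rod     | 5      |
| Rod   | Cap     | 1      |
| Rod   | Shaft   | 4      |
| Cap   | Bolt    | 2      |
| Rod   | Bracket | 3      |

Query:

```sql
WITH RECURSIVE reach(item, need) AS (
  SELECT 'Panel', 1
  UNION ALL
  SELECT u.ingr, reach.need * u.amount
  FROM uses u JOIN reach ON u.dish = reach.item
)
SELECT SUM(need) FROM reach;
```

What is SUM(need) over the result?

687

Base: (Panel, need=1).
Iteration 1: components of {Panel} -> Arm = 1*1 = 1, Cover = 1*1 = 1, Motor = 1*3 = 3.
Iteration 2: components of {Arm,Cover,Motor} -> Base = 3*3 = 9, Ring = 3*4 = 12.
Iteration 3: components of {Base,Ring} -> Rod = 12*5 = 60.
Iteration 4: components of {Rod} -> Bracket = 60*3 = 180, Cap = 60*1 = 60, Shaft = 60*4 = 240.
Iteration 5: components of {Bracket,Cap,Shaft} -> Bolt = 60*2 = 120.
Iteration 6: no further components; recursion stops.
SUM(need) = 1 + 1 + 3 + 1 + 12 + 9 + 60 + 60 + 240 + 180 + 120 = 687.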